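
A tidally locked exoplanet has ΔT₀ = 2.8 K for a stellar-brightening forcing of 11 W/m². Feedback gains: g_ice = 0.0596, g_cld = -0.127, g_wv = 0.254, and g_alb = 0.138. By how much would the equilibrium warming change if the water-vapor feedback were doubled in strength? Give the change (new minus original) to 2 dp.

2.50 K

Original: g = 0.3246, ΔT = 2.8/(1−0.3246) = 4.1457 K.
With doubled water-vapor: g' = 0.5786, ΔT' = 2.8/(1−0.5786) = 6.6445 K.
Change = 6.6445 − 4.1457 = 2.50 K.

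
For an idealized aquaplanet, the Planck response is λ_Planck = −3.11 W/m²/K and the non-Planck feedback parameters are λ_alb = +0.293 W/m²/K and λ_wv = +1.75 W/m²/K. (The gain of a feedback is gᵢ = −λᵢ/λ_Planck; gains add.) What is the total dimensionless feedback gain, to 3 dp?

Convert to gains: g_alb = 0.293/3.11 = 0.09421; g_wv = 1.75/3.11 = 0.5627.
Total gain g = 0.65691.

0.657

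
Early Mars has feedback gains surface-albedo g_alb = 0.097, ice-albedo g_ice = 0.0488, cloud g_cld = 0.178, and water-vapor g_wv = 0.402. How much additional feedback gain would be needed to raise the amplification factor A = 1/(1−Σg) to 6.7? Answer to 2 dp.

0.12

Current total gain = 0.7258.
Target gain for A = 6.7: g* = 1 − 1/6.7 = 0.8507.
Additional gain needed = 0.8507 − 0.7258 = 0.12.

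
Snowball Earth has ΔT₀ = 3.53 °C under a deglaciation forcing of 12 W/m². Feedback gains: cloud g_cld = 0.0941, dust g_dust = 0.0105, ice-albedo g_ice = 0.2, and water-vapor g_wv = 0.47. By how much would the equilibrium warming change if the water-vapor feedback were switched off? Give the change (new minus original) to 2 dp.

Original: g = 0.7746, ΔT = 3.53/(1−0.7746) = 15.6610 °C.
Without water-vapor: g' = 0.3046, ΔT' = 3.53/(1−0.3046) = 5.0762 °C.
Change = 5.0762 − 15.6610 = -10.58 °C.

-10.58 °C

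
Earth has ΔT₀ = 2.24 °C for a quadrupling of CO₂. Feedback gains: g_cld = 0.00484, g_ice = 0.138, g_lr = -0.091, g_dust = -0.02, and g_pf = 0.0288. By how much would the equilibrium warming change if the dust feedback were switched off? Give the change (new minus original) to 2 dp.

Original: g = 0.06064, ΔT = 2.24/(1−0.06064) = 2.3846 °C.
Without dust: g' = 0.08064, ΔT' = 2.24/(1−0.08064) = 2.4365 °C.
Change = 2.4365 − 2.3846 = 0.05 °C.

0.05 °C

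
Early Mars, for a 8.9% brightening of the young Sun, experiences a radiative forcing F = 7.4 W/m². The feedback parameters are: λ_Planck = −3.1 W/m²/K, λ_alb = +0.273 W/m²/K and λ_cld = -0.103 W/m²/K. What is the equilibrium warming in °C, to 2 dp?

Net feedback parameter λ = (−3.1) + (+0.273) + (-0.103) = -2.93 W/m²/K.
ΔT = −F/λ = −7.4/(-2.93) = 2.53 °C.

2.53 °C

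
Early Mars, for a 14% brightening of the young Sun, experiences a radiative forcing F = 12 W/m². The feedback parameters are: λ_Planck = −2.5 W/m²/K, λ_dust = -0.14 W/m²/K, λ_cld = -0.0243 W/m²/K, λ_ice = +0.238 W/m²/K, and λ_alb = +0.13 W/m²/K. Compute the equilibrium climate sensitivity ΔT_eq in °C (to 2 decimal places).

5.23 °C

Net feedback parameter λ = (−2.5) + (-0.14) + (-0.0243) + (+0.238) + (+0.13) = -2.2963 W/m²/K.
ΔT = −F/λ = −12/(-2.2963) = 5.23 °C.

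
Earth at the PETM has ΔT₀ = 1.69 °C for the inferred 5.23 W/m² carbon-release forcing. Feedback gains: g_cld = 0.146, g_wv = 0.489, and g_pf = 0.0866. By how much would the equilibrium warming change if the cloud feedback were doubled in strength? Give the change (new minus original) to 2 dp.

Original: g = 0.7216, ΔT = 1.69/(1−0.7216) = 6.0704 °C.
With doubled cloud: g' = 0.8676, ΔT' = 1.69/(1−0.8676) = 12.7644 °C.
Change = 12.7644 − 6.0704 = 6.69 °C.

6.69 °C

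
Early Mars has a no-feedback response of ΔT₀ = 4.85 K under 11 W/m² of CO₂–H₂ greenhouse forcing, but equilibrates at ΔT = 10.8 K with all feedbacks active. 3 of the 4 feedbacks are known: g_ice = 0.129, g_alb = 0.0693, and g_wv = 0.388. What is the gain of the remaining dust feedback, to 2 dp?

Amplification A = ΔT/ΔT₀ = 10.8/4.85 = 2.227.
Total gain g = 1 − 1/A = 1 − 1/2.227 = 0.551.
Known gains sum to 0.129 + 0.0693 + 0.388 = 0.5863.
g_dust = 0.551 − 0.5863 = -0.04.

-0.04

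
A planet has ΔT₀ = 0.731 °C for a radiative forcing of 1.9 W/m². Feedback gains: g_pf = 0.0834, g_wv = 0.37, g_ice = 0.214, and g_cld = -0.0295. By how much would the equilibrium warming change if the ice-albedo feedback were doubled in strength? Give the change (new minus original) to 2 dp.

Original: g = 0.6379, ΔT = 0.731/(1−0.6379) = 2.0188 °C.
With doubled ice-albedo: g' = 0.8519, ΔT' = 0.731/(1−0.8519) = 4.9359 °C.
Change = 4.9359 − 2.0188 = 2.92 °C.

2.92 °C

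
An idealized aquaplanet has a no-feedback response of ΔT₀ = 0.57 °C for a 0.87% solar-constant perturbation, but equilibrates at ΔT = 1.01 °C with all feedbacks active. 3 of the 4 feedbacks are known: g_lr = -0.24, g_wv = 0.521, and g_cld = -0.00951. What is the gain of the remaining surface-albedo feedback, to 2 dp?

Amplification A = ΔT/ΔT₀ = 1.01/0.57 = 1.772.
Total gain g = 1 − 1/A = 1 − 1/1.772 = 0.4357.
Known gains sum to -0.24 + 0.521 − 0.00951 = 0.27149.
g_alb = 0.4357 − 0.27149 = 0.16.

0.16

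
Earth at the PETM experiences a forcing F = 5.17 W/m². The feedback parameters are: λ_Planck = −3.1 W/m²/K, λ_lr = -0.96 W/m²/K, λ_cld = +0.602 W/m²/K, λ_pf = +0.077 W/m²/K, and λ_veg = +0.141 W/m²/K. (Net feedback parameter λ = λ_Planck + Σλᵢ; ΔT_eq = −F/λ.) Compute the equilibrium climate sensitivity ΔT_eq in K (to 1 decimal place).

Net feedback parameter λ = (−3.1) + (-0.96) + (+0.602) + (+0.077) + (+0.141) = -3.24 W/m²/K.
ΔT = −F/λ = −5.17/(-3.24) = 1.6 K.

1.6 K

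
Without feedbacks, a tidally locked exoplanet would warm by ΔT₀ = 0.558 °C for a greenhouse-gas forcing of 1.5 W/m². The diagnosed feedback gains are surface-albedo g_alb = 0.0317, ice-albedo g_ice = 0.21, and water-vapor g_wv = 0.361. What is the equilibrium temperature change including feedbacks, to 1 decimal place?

Total gain g = 0.0317 + 0.21 + 0.361 = 0.6027.
Amplification A = 1/(1 − 0.6027) = 2.517.
ΔT = 0.558 × 2.517 = 1.4 °C.

1.4 °C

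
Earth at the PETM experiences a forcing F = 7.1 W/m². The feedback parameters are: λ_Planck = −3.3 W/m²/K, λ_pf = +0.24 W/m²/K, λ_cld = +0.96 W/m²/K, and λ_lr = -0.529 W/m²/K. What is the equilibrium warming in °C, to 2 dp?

Net feedback parameter λ = (−3.3) + (+0.24) + (+0.96) + (-0.529) = -2.629 W/m²/K.
ΔT = −F/λ = −7.1/(-2.629) = 2.70 °C.

2.70 °C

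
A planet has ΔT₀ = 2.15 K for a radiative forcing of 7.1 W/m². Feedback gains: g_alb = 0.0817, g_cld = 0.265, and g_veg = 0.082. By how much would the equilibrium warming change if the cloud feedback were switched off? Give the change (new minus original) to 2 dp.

-1.19 K

Original: g = 0.4287, ΔT = 2.15/(1−0.4287) = 3.7633 K.
Without cloud: g' = 0.1637, ΔT' = 2.15/(1−0.1637) = 2.5708 K.
Change = 2.5708 − 3.7633 = -1.19 K.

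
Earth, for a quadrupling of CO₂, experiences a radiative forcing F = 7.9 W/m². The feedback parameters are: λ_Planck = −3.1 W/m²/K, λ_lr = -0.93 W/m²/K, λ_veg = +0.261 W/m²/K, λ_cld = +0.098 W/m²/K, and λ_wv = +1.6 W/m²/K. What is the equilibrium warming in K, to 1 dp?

Net feedback parameter λ = (−3.1) + (-0.93) + (+0.261) + (+0.098) + (+1.6) = -2.071 W/m²/K.
ΔT = −F/λ = −7.9/(-2.071) = 3.8 K.

3.8 K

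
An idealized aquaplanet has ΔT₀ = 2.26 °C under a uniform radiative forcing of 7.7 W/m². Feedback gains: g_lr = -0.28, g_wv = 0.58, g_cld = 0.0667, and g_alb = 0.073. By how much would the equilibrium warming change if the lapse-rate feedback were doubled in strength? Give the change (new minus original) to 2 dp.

-1.34 °C

Original: g = 0.4397, ΔT = 2.26/(1−0.4397) = 4.0336 °C.
With doubled lapse-rate: g' = 0.1597, ΔT' = 2.26/(1−0.1597) = 2.6895 °C.
Change = 2.6895 − 4.0336 = -1.34 °C.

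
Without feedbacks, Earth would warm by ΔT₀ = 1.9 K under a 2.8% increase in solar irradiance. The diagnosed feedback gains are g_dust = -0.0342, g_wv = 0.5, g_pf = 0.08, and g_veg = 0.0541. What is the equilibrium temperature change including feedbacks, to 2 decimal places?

Total gain g = -0.0342 + 0.5 + 0.08 + 0.0541 = 0.5999.
Amplification A = 1/(1 − 0.5999) = 2.499.
ΔT = 1.9 × 2.499 = 4.75 K.

4.75 K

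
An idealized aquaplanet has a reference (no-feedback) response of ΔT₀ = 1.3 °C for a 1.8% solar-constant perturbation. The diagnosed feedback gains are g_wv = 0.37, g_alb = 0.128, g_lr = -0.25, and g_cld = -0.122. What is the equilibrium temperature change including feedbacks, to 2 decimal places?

1.49 °C

Total gain g = 0.37 + 0.128 − 0.25 − 0.122 = 0.126.
Amplification A = 1/(1 − 0.126) = 1.144.
ΔT = 1.3 × 1.144 = 1.49 °C.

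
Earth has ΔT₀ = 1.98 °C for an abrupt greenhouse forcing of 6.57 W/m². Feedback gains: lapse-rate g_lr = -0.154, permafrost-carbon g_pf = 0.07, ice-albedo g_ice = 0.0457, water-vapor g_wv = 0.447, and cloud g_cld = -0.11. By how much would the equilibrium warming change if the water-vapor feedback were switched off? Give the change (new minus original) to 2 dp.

-1.10 °C

Original: g = 0.2987, ΔT = 1.98/(1−0.2987) = 2.8233 °C.
Without water-vapor: g' = -0.1483, ΔT' = 1.98/(1+0.1483) = 1.7243 °C.
Change = 1.7243 − 2.8233 = -1.10 °C.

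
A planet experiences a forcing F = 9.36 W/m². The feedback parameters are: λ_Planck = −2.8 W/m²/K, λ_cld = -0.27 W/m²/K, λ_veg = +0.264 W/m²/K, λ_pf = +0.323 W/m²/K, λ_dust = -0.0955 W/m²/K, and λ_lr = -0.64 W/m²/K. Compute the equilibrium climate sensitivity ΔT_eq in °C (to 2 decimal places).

Net feedback parameter λ = (−2.8) + (-0.27) + (+0.264) + (+0.323) + (-0.0955) + (-0.64) = -3.2185 W/m²/K.
ΔT = −F/λ = −9.36/(-3.2185) = 2.91 °C.

2.91 °C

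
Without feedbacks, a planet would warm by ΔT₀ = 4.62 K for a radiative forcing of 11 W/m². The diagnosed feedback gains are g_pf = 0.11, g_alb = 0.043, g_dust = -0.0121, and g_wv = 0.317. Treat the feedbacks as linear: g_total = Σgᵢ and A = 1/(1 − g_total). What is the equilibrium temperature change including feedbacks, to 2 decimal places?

Total gain g = 0.11 + 0.043 − 0.0121 + 0.317 = 0.4579.
Amplification A = 1/(1 − 0.4579) = 1.845.
ΔT = 4.62 × 1.845 = 8.52 K.

8.52 K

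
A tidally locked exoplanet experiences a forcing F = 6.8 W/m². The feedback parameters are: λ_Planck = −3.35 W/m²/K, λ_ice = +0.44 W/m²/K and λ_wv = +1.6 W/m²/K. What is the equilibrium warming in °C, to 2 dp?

5.19 °C

Net feedback parameter λ = (−3.35) + (+0.44) + (+1.6) = -1.31 W/m²/K.
ΔT = −F/λ = −6.8/(-1.31) = 5.19 °C.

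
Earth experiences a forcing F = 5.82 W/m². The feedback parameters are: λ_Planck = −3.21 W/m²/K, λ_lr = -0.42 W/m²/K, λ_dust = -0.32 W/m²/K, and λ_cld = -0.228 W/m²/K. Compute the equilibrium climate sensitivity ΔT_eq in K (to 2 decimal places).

1.39 K

Net feedback parameter λ = (−3.21) + (-0.42) + (-0.32) + (-0.228) = -4.178 W/m²/K.
ΔT = −F/λ = −5.82/(-4.178) = 1.39 K.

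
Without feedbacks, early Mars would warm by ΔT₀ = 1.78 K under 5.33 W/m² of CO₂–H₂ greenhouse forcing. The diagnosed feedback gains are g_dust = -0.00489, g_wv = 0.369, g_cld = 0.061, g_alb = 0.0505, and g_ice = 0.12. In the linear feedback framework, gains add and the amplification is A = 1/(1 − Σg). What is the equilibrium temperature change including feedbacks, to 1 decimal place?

4.4 K

Total gain g = -0.00489 + 0.369 + 0.061 + 0.0505 + 0.12 = 0.59561.
Amplification A = 1/(1 − 0.59561) = 2.473.
ΔT = 1.78 × 2.473 = 4.4 K.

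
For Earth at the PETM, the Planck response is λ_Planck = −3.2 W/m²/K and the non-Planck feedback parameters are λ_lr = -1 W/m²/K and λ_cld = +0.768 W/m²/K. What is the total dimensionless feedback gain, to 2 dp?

Convert to gains: g_lr = -1/3.2 = -0.3125; g_cld = 0.768/3.2 = 0.24.
Total gain g = -0.0725.

-0.07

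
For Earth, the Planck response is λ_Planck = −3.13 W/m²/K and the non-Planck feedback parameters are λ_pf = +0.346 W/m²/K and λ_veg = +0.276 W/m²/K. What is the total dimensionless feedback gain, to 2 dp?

0.20

Convert to gains: g_pf = 0.346/3.13 = 0.1105; g_veg = 0.276/3.13 = 0.08818.
Total gain g = 0.19868.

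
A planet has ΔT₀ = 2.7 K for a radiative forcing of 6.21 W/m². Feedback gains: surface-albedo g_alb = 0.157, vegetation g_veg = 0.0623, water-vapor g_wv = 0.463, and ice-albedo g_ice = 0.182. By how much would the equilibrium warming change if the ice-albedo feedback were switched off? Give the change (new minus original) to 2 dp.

Original: g = 0.8643, ΔT = 2.7/(1−0.8643) = 19.8968 K.
Without ice-albedo: g' = 0.6823, ΔT' = 2.7/(1−0.6823) = 8.4986 K.
Change = 8.4986 − 19.8968 = -11.40 K.

-11.40 K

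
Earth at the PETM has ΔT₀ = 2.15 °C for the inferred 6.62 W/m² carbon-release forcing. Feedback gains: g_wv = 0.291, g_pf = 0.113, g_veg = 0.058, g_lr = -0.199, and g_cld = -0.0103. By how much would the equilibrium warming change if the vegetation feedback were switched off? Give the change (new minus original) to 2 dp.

Original: g = 0.2527, ΔT = 2.15/(1−0.2527) = 2.8770 °C.
Without vegetation: g' = 0.1947, ΔT' = 2.15/(1−0.1947) = 2.6698 °C.
Change = 2.6698 − 2.8770 = -0.21 °C.

-0.21 °C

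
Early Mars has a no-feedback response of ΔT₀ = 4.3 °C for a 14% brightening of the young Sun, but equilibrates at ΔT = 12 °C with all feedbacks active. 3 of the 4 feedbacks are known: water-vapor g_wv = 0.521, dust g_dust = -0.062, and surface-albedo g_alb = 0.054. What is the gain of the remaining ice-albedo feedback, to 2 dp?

Amplification A = ΔT/ΔT₀ = 12/4.3 = 2.791.
Total gain g = 1 − 1/A = 1 − 1/2.791 = 0.6417.
Known gains sum to 0.521 − 0.062 + 0.054 = 0.513.
g_ice = 0.6417 − 0.513 = 0.13.

0.13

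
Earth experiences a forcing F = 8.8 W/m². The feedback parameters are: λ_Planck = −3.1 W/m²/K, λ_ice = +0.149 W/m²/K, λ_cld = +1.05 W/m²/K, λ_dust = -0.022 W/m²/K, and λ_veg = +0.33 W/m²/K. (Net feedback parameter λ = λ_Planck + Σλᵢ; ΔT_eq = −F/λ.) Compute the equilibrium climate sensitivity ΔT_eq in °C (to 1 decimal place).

Net feedback parameter λ = (−3.1) + (+0.149) + (+1.05) + (-0.022) + (+0.33) = -1.593 W/m²/K.
ΔT = −F/λ = −8.8/(-1.593) = 5.5 °C.

5.5 °C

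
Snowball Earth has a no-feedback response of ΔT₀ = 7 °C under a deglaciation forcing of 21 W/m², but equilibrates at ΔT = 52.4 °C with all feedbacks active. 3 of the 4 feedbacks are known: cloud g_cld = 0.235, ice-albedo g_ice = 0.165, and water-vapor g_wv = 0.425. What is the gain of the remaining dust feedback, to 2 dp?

0.04

Amplification A = ΔT/ΔT₀ = 52.4/7 = 7.486.
Total gain g = 1 − 1/A = 1 − 1/7.486 = 0.8664.
Known gains sum to 0.235 + 0.165 + 0.425 = 0.825.
g_dust = 0.8664 − 0.825 = 0.04.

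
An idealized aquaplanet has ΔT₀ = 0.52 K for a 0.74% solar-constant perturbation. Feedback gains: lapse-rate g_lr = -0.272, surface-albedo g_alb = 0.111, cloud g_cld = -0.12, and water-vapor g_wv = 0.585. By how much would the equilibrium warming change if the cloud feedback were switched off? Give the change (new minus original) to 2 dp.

0.16 K

Original: g = 0.304, ΔT = 0.52/(1−0.304) = 0.7471 K.
Without cloud: g' = 0.424, ΔT' = 0.52/(1−0.424) = 0.9028 K.
Change = 0.9028 − 0.7471 = 0.16 K.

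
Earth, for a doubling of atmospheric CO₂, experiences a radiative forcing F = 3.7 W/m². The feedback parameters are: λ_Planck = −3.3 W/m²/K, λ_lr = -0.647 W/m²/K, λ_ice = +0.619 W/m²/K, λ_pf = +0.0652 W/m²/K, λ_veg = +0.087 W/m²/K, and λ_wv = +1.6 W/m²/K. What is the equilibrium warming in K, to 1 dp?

Net feedback parameter λ = (−3.3) + (-0.647) + (+0.619) + (+0.0652) + (+0.087) + (+1.6) = -1.5758 W/m²/K.
ΔT = −F/λ = −3.7/(-1.5758) = 2.3 K.

2.3 K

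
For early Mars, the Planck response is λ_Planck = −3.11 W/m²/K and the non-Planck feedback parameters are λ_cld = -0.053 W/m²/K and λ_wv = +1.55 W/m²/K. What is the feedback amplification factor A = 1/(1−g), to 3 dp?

Convert to gains: g_cld = -0.053/3.11 = -0.01704; g_wv = 1.55/3.11 = 0.4984.
Total gain g = 0.48136.
A = 1/(1 − 0.48136) = 1.928.

1.928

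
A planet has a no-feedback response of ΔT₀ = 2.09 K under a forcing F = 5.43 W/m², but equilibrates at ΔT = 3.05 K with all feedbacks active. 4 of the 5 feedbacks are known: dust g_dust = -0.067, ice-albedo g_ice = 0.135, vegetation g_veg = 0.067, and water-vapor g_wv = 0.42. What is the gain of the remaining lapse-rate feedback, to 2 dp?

Amplification A = ΔT/ΔT₀ = 3.05/2.09 = 1.459.
Total gain g = 1 − 1/A = 1 − 1/1.459 = 0.3146.
Known gains sum to -0.067 + 0.135 + 0.067 + 0.42 = 0.555.
g_lr = 0.3146 − 0.555 = -0.24.

-0.24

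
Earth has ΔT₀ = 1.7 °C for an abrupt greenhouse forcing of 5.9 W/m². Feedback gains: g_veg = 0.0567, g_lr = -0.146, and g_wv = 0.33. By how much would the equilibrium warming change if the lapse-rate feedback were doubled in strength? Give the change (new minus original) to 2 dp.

-0.36 °C

Original: g = 0.2407, ΔT = 1.7/(1−0.2407) = 2.2389 °C.
With doubled lapse-rate: g' = 0.0947, ΔT' = 1.7/(1−0.0947) = 1.8778 °C.
Change = 1.8778 − 2.2389 = -0.36 °C.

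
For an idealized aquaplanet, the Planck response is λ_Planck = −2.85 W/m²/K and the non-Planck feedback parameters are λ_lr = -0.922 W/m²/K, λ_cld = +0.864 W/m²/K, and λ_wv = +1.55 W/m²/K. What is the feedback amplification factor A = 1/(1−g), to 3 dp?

Convert to gains: g_lr = -0.922/2.85 = -0.3235; g_cld = 0.864/2.85 = 0.3032; g_wv = 1.55/2.85 = 0.5439.
Total gain g = 0.5236.
A = 1/(1 − 0.5236) = 2.099.

2.099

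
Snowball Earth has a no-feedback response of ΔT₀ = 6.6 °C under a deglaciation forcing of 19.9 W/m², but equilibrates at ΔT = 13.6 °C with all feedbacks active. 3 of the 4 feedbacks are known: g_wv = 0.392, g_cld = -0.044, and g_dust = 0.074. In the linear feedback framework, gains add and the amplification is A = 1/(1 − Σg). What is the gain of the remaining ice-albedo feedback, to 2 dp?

0.09

Amplification A = ΔT/ΔT₀ = 13.6/6.6 = 2.061.
Total gain g = 1 − 1/A = 1 − 1/2.061 = 0.5148.
Known gains sum to 0.392 − 0.044 + 0.074 = 0.422.
g_ice = 0.5148 − 0.422 = 0.09.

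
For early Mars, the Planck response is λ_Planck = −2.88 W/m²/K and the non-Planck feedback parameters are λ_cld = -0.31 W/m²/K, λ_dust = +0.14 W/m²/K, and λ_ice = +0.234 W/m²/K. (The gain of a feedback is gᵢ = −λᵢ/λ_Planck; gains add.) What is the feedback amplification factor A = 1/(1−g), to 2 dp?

1.02

Convert to gains: g_cld = -0.31/2.88 = -0.1076; g_dust = 0.14/2.88 = 0.04861; g_ice = 0.234/2.88 = 0.08125.
Total gain g = 0.02226.
A = 1/(1 − 0.02226) = 1.02.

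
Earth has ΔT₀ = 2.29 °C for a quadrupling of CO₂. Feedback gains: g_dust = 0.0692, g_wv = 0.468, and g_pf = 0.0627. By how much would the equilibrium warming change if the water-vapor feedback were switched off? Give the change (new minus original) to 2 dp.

Original: g = 0.5999, ΔT = 2.29/(1−0.5999) = 5.7236 °C.
Without water-vapor: g' = 0.1319, ΔT' = 2.29/(1−0.1319) = 2.6379 °C.
Change = 2.6379 − 5.7236 = -3.09 °C.

-3.09 °C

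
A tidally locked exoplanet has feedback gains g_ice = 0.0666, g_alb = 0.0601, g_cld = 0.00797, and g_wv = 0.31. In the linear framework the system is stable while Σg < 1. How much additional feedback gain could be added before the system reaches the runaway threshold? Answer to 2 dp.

Current total gain = 0.0666 + 0.0601 + 0.00797 + 0.31 = 0.44467.
Margin to runaway = 1 − 0.44467 = 0.56.

0.56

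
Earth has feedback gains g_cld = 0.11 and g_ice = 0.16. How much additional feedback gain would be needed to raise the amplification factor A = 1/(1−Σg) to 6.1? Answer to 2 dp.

0.57

Current total gain = 0.27.
Target gain for A = 6.1: g* = 1 − 1/6.1 = 0.8361.
Additional gain needed = 0.8361 − 0.27 = 0.57.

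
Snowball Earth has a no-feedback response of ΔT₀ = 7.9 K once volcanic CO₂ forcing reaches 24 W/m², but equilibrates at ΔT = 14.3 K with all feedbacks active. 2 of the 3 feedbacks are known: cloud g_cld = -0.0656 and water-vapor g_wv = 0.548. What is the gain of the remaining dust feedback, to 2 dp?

Amplification A = ΔT/ΔT₀ = 14.3/7.9 = 1.81.
Total gain g = 1 − 1/A = 1 − 1/1.81 = 0.4475.
Known gains sum to -0.0656 + 0.548 = 0.4824.
g_dust = 0.4475 − 0.4824 = -0.03.

-0.03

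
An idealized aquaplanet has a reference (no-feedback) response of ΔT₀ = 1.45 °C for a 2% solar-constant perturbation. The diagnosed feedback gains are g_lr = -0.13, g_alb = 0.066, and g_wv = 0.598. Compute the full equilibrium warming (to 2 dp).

Total gain g = -0.13 + 0.066 + 0.598 = 0.534.
Amplification A = 1/(1 − 0.534) = 2.146.
ΔT = 1.45 × 2.146 = 3.11 °C.

3.11 °C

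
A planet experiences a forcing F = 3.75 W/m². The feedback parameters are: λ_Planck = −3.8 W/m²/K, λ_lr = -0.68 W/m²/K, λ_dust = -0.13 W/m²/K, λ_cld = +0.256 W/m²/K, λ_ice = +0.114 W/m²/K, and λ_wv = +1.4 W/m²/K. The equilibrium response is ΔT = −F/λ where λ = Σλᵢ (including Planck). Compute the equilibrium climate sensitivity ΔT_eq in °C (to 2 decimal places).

1.32 °C

Net feedback parameter λ = (−3.8) + (-0.68) + (-0.13) + (+0.256) + (+0.114) + (+1.4) = -2.84 W/m²/K.
ΔT = −F/λ = −3.75/(-2.84) = 1.32 °C.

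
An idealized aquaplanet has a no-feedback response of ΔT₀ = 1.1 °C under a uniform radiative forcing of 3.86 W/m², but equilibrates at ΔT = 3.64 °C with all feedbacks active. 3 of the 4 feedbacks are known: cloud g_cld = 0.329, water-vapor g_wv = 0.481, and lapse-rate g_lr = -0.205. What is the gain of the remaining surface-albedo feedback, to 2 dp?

0.09

Amplification A = ΔT/ΔT₀ = 3.64/1.1 = 3.309.
Total gain g = 1 − 1/A = 1 − 1/3.309 = 0.6978.
Known gains sum to 0.329 + 0.481 − 0.205 = 0.605.
g_alb = 0.6978 − 0.605 = 0.09.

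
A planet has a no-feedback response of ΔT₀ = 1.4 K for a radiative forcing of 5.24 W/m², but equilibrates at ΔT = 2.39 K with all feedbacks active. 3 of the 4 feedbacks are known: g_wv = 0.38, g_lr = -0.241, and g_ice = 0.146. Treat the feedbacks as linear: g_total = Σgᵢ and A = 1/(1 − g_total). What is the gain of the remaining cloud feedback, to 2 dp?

Amplification A = ΔT/ΔT₀ = 2.39/1.4 = 1.707.
Total gain g = 1 − 1/A = 1 − 1/1.707 = 0.4142.
Known gains sum to 0.38 − 0.241 + 0.146 = 0.285.
g_cld = 0.4142 − 0.285 = 0.13.

0.13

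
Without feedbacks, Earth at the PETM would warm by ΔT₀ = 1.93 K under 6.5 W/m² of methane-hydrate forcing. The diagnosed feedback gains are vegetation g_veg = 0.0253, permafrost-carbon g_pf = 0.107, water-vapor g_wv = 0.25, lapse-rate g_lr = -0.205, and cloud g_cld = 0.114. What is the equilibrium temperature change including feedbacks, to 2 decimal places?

Total gain g = 0.0253 + 0.107 + 0.25 − 0.205 + 0.114 = 0.2913.
Amplification A = 1/(1 − 0.2913) = 1.411.
ΔT = 1.93 × 1.411 = 2.72 K.

2.72 K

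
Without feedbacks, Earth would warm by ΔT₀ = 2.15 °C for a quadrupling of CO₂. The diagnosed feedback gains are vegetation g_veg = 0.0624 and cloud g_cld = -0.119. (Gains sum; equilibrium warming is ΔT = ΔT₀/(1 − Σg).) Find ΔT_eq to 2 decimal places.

2.03 °C

Total gain g = 0.0624 − 0.119 = -0.0566.
Amplification A = 1/(1 + 0.0566) = 0.9464.
ΔT = 2.15 × 0.9464 = 2.03 °C.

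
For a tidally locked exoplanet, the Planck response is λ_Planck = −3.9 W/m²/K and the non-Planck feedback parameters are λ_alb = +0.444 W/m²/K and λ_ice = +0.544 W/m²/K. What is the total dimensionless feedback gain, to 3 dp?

Convert to gains: g_alb = 0.444/3.9 = 0.1138; g_ice = 0.544/3.9 = 0.1395.
Total gain g = 0.2533.

0.253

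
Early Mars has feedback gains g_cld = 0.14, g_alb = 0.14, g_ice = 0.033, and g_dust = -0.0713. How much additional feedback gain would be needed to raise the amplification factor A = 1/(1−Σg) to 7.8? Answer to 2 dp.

0.63

Current total gain = 0.2417.
Target gain for A = 7.8: g* = 1 − 1/7.8 = 0.8718.
Additional gain needed = 0.8718 − 0.2417 = 0.63.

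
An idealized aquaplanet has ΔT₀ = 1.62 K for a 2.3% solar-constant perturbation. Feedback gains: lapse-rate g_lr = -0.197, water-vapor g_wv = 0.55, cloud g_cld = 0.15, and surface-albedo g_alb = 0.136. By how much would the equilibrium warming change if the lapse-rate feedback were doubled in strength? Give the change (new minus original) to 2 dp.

Original: g = 0.639, ΔT = 1.62/(1−0.639) = 4.4875 K.
With doubled lapse-rate: g' = 0.442, ΔT' = 1.62/(1−0.442) = 2.9032 K.
Change = 2.9032 − 4.4875 = -1.58 K.

-1.58 K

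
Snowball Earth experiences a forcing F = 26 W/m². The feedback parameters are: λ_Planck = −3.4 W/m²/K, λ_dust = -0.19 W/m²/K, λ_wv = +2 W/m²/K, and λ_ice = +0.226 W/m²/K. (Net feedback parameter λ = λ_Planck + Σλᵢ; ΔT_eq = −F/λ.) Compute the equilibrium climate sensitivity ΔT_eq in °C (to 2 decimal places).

Net feedback parameter λ = (−3.4) + (-0.19) + (+2) + (+0.226) = -1.364 W/m²/K.
ΔT = −F/λ = −26/(-1.364) = 19.06 °C.

19.06 °C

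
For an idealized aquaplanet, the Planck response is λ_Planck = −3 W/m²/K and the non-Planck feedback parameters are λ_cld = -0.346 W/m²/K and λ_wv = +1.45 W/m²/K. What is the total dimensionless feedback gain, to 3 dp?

Convert to gains: g_cld = -0.346/3 = -0.1153; g_wv = 1.45/3 = 0.4833.
Total gain g = 0.368.

0.368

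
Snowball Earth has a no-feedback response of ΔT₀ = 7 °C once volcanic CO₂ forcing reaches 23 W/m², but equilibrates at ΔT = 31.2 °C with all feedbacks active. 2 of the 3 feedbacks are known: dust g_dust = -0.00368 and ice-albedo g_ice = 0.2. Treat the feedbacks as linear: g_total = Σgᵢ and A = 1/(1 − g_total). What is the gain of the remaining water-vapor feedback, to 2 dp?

0.58

Amplification A = ΔT/ΔT₀ = 31.2/7 = 4.457.
Total gain g = 1 − 1/A = 1 − 1/4.457 = 0.7756.
Known gains sum to -0.00368 + 0.2 = 0.19632.
g_wv = 0.7756 − 0.19632 = 0.58.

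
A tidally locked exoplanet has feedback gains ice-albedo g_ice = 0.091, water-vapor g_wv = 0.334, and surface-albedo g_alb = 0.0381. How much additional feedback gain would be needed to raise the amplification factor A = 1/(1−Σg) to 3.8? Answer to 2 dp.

Current total gain = 0.4631.
Target gain for A = 3.8: g* = 1 − 1/3.8 = 0.7368.
Additional gain needed = 0.7368 − 0.4631 = 0.27.

0.27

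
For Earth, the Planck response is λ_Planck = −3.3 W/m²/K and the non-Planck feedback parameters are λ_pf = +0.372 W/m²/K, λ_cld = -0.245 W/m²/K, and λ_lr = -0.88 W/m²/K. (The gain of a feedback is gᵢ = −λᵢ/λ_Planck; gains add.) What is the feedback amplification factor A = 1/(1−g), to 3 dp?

0.814

Convert to gains: g_pf = 0.372/3.3 = 0.1127; g_cld = -0.245/3.3 = -0.07424; g_lr = -0.88/3.3 = -0.2667.
Total gain g = -0.22824.
A = 1/(1 + 0.22824) = 0.814.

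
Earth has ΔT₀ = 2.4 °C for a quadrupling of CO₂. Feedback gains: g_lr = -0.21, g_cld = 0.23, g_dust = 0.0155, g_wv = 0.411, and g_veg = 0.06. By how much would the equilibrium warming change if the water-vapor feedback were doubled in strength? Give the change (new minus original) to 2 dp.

24.23 °C

Original: g = 0.5065, ΔT = 2.4/(1−0.5065) = 4.8632 °C.
With doubled water-vapor: g' = 0.9175, ΔT' = 2.4/(1−0.9175) = 29.0909 °C.
Change = 29.0909 − 4.8632 = 24.23 °C.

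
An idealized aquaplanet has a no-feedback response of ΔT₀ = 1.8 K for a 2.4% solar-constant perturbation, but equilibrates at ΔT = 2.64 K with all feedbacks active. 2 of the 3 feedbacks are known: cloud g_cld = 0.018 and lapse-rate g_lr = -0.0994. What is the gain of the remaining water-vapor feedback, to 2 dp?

0.40

Amplification A = ΔT/ΔT₀ = 2.64/1.8 = 1.467.
Total gain g = 1 − 1/A = 1 − 1/1.467 = 0.3183.
Known gains sum to 0.018 − 0.0994 = -0.0814.
g_wv = 0.3183 + 0.0814 = 0.40.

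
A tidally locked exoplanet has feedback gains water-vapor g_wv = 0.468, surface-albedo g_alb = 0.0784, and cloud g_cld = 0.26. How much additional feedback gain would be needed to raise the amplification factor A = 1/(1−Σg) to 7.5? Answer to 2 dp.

Current total gain = 0.8064.
Target gain for A = 7.5: g* = 1 − 1/7.5 = 0.8667.
Additional gain needed = 0.8667 − 0.8064 = 0.06.

0.06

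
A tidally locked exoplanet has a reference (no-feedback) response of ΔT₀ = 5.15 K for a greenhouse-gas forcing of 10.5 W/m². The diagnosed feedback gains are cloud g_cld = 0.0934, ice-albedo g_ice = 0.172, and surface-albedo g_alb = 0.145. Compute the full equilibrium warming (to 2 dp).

8.73 K

Total gain g = 0.0934 + 0.172 + 0.145 = 0.4104.
Amplification A = 1/(1 − 0.4104) = 1.696.
ΔT = 5.15 × 1.696 = 8.73 K.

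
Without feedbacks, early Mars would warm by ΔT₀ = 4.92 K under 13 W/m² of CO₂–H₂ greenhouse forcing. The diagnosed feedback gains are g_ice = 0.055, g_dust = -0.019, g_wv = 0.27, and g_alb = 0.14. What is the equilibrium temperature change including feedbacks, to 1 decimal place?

8.9 K

Total gain g = 0.055 − 0.019 + 0.27 + 0.14 = 0.446.
Amplification A = 1/(1 − 0.446) = 1.805.
ΔT = 4.92 × 1.805 = 8.9 K.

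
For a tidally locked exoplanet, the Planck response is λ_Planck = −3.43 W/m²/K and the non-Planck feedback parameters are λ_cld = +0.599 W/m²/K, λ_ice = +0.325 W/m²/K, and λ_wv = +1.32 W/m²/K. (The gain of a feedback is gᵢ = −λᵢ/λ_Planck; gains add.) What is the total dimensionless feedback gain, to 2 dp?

Convert to gains: g_cld = 0.599/3.43 = 0.1746; g_ice = 0.325/3.43 = 0.09475; g_wv = 1.32/3.43 = 0.3848.
Total gain g = 0.65415.

0.65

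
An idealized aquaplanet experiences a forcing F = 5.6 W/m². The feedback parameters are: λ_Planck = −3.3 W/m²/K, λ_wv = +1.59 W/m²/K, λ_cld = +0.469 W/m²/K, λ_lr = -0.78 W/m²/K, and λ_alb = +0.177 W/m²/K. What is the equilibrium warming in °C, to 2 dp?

3.04 °C

Net feedback parameter λ = (−3.3) + (+1.59) + (+0.469) + (-0.78) + (+0.177) = -1.844 W/m²/K.
ΔT = −F/λ = −5.6/(-1.844) = 3.04 °C.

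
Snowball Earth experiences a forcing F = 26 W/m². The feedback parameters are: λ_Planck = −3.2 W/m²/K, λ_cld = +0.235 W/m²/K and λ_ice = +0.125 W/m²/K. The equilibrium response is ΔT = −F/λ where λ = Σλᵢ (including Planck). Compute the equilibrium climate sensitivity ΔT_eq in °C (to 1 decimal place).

Net feedback parameter λ = (−3.2) + (+0.235) + (+0.125) = -2.84 W/m²/K.
ΔT = −F/λ = −26/(-2.84) = 9.2 °C.

9.2 °C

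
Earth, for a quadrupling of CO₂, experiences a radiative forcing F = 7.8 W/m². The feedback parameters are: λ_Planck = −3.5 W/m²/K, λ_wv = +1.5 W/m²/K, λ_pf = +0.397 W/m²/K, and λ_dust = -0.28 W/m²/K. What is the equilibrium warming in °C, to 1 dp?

Net feedback parameter λ = (−3.5) + (+1.5) + (+0.397) + (-0.28) = -1.883 W/m²/K.
ΔT = −F/λ = −7.8/(-1.883) = 4.1 °C.

4.1 °C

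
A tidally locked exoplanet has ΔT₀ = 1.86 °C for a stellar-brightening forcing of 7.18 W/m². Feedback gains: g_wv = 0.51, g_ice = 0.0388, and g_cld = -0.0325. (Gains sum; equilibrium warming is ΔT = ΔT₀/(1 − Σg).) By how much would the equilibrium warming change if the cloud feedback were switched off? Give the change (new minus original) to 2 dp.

Original: g = 0.5163, ΔT = 1.86/(1−0.5163) = 3.8454 °C.
Without cloud: g' = 0.5488, ΔT' = 1.86/(1−0.5488) = 4.1223 °C.
Change = 4.1223 − 3.8454 = 0.28 °C.

0.28 °C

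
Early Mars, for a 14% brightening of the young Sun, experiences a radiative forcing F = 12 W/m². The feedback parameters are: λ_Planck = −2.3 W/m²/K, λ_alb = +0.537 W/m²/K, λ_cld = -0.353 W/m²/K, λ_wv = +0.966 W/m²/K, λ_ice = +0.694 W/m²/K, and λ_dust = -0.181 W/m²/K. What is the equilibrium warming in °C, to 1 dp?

Net feedback parameter λ = (−2.3) + (+0.537) + (-0.353) + (+0.966) + (+0.694) + (-0.181) = -0.637 W/m²/K.
ΔT = −F/λ = −12/(-0.637) = 18.8 °C.

18.8 °C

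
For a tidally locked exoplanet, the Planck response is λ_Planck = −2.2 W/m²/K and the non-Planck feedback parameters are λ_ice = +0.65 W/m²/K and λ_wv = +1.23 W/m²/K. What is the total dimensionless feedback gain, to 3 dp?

Convert to gains: g_ice = 0.65/2.2 = 0.2955; g_wv = 1.23/2.2 = 0.5591.
Total gain g = 0.8546.

0.855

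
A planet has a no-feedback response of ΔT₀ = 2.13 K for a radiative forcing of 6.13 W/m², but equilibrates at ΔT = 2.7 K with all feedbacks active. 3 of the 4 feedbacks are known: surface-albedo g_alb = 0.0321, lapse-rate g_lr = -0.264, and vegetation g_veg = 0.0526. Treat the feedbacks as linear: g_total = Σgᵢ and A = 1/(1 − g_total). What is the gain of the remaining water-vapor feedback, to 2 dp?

0.39

Amplification A = ΔT/ΔT₀ = 2.7/2.13 = 1.268.
Total gain g = 1 − 1/A = 1 − 1/1.268 = 0.2114.
Known gains sum to 0.0321 − 0.264 + 0.0526 = -0.1793.
g_wv = 0.2114 + 0.1793 = 0.39.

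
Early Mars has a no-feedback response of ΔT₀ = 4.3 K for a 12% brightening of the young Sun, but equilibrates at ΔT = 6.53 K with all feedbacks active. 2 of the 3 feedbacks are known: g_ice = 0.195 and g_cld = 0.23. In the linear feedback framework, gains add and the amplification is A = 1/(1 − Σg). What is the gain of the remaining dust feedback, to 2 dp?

Amplification A = ΔT/ΔT₀ = 6.53/4.3 = 1.519.
Total gain g = 1 − 1/A = 1 − 1/1.519 = 0.3417.
Known gains sum to 0.195 + 0.23 = 0.425.
g_dust = 0.3417 − 0.425 = -0.08.

-0.08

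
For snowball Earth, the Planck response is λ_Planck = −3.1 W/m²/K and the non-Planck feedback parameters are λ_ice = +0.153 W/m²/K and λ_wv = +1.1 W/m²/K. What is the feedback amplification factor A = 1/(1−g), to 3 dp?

Convert to gains: g_ice = 0.153/3.1 = 0.04935; g_wv = 1.1/3.1 = 0.3548.
Total gain g = 0.40415.
A = 1/(1 − 0.40415) = 1.678.

1.678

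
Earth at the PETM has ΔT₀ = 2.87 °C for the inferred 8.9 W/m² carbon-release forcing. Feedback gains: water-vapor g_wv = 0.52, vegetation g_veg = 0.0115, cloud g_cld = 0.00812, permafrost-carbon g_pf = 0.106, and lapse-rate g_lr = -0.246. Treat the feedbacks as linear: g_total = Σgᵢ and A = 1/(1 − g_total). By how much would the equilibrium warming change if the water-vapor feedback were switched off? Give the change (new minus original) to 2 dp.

-2.22 °C

Original: g = 0.39962, ΔT = 2.87/(1−0.39962) = 4.7803 °C.
Without water-vapor: g' = -0.12038, ΔT' = 2.87/(1+0.12038) = 2.5616 °C.
Change = 2.5616 − 4.7803 = -2.22 °C.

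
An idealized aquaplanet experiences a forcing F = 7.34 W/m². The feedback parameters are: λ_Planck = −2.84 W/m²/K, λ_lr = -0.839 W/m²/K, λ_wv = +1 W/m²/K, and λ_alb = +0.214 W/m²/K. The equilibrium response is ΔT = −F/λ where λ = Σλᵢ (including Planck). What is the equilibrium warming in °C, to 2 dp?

2.98 °C

Net feedback parameter λ = (−2.84) + (-0.839) + (+1) + (+0.214) = -2.465 W/m²/K.
ΔT = −F/λ = −7.34/(-2.465) = 2.98 °C.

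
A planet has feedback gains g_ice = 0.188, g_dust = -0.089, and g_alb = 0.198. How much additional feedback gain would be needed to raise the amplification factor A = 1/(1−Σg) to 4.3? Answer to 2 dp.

Current total gain = 0.297.
Target gain for A = 4.3: g* = 1 − 1/4.3 = 0.7674.
Additional gain needed = 0.7674 − 0.297 = 0.47.

0.47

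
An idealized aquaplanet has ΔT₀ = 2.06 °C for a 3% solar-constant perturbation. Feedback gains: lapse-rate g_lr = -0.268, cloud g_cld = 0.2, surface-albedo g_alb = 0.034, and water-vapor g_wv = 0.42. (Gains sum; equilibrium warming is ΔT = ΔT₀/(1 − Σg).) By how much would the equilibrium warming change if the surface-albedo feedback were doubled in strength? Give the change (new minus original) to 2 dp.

0.20 °C

Original: g = 0.386, ΔT = 2.06/(1−0.386) = 3.3550 °C.
With doubled surface-albedo: g' = 0.42, ΔT' = 2.06/(1−0.42) = 3.5517 °C.
Change = 3.5517 − 3.3550 = 0.20 °C.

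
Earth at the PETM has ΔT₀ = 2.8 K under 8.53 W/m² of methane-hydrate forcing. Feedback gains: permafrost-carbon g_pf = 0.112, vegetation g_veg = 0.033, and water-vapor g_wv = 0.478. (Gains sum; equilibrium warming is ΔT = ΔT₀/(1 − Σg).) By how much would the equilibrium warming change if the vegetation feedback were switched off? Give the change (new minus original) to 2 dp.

-0.60 K

Original: g = 0.623, ΔT = 2.8/(1−0.623) = 7.4271 K.
Without vegetation: g' = 0.59, ΔT' = 2.8/(1−0.59) = 6.8293 K.
Change = 6.8293 − 7.4271 = -0.60 K.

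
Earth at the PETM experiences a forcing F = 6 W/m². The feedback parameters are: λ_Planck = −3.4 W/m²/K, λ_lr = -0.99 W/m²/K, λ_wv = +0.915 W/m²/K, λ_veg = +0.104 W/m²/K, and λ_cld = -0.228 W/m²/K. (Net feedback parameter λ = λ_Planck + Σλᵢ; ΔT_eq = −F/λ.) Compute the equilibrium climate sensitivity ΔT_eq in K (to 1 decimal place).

1.7 K

Net feedback parameter λ = (−3.4) + (-0.99) + (+0.915) + (+0.104) + (-0.228) = -3.599 W/m²/K.
ΔT = −F/λ = −6/(-3.599) = 1.7 K.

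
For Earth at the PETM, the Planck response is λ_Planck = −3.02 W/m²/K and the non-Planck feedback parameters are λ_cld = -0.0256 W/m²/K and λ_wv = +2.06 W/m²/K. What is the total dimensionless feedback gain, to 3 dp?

Convert to gains: g_cld = -0.0256/3.02 = -0.008477; g_wv = 2.06/3.02 = 0.6821.
Total gain g = 0.673623.

0.674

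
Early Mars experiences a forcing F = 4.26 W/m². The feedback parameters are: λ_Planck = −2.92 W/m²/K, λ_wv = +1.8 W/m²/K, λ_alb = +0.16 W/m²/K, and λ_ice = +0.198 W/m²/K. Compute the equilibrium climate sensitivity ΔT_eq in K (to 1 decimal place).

5.6 K

Net feedback parameter λ = (−2.92) + (+1.8) + (+0.16) + (+0.198) = -0.762 W/m²/K.
ΔT = −F/λ = −4.26/(-0.762) = 5.6 K.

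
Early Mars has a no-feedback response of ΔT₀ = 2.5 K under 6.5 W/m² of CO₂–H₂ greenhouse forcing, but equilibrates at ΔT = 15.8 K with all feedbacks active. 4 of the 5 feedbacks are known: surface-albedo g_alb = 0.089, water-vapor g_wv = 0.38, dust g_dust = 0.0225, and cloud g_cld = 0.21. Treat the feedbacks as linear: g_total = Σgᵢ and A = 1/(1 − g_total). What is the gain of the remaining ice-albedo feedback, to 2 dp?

0.14

Amplification A = ΔT/ΔT₀ = 15.8/2.5 = 6.32.
Total gain g = 1 − 1/A = 1 − 1/6.32 = 0.8418.
Known gains sum to 0.089 + 0.38 + 0.0225 + 0.21 = 0.7015.
g_ice = 0.8418 − 0.7015 = 0.14.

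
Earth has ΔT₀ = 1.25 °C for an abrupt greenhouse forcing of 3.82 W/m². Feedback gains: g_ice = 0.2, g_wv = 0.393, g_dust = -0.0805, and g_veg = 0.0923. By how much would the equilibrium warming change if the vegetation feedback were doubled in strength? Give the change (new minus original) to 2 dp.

0.96 °C

Original: g = 0.6048, ΔT = 1.25/(1−0.6048) = 3.1630 °C.
With doubled vegetation: g' = 0.6971, ΔT' = 1.25/(1−0.6971) = 4.1268 °C.
Change = 4.1268 − 3.1630 = 0.96 °C.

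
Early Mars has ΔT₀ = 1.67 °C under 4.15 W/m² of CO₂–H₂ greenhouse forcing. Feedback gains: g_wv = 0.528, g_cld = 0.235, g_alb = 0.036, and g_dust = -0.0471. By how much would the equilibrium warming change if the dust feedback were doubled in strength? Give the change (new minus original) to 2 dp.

-1.07 °C

Original: g = 0.7519, ΔT = 1.67/(1−0.7519) = 6.7312 °C.
With doubled dust: g' = 0.7048, ΔT' = 1.67/(1−0.7048) = 5.6572 °C.
Change = 5.6572 − 6.7312 = -1.07 °C.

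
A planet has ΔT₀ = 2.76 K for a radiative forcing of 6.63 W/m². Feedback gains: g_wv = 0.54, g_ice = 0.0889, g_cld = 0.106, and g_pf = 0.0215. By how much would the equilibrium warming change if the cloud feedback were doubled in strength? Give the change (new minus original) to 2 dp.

Original: g = 0.7564, ΔT = 2.76/(1−0.7564) = 11.3300 K.
With doubled cloud: g' = 0.8624, ΔT' = 2.76/(1−0.8624) = 20.0581 K.
Change = 20.0581 − 11.3300 = 8.73 K.

8.73 K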